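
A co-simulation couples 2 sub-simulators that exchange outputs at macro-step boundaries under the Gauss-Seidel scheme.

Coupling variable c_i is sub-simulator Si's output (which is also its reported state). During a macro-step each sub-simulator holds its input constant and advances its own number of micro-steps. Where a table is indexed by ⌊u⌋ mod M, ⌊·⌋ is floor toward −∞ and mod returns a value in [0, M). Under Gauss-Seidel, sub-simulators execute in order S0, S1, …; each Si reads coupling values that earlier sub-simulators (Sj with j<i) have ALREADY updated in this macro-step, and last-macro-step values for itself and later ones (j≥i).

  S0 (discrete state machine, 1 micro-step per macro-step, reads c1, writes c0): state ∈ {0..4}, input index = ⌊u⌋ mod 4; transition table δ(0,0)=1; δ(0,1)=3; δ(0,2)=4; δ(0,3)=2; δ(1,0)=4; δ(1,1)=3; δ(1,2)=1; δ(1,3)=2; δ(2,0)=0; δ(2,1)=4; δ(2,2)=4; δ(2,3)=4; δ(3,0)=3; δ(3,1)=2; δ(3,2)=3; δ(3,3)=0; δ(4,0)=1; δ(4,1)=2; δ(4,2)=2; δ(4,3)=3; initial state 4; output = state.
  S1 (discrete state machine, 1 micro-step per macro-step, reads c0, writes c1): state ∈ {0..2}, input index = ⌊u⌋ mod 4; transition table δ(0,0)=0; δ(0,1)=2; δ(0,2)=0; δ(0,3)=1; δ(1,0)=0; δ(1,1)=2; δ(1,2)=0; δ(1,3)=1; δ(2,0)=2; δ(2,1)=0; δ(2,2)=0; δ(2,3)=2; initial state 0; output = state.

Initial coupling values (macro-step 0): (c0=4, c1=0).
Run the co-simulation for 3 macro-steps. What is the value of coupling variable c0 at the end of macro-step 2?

c0 at macro-step 2 = 1

macro 1: S0 reads c1=0 → after 1×micro: 1; S1 reads c0=1 → after 1×micro: 2 ⇒ (c0=1, c1=2)
macro 2: S0 reads c1=2 → after 1×micro: 1; S1 reads c0=1 → after 1×micro: 0 ⇒ (c0=1, c1=0)
macro 3: S0 reads c1=0 → after 1×micro: 4; S1 reads c0=4 → after 1×micro: 0 ⇒ (c0=4, c1=0)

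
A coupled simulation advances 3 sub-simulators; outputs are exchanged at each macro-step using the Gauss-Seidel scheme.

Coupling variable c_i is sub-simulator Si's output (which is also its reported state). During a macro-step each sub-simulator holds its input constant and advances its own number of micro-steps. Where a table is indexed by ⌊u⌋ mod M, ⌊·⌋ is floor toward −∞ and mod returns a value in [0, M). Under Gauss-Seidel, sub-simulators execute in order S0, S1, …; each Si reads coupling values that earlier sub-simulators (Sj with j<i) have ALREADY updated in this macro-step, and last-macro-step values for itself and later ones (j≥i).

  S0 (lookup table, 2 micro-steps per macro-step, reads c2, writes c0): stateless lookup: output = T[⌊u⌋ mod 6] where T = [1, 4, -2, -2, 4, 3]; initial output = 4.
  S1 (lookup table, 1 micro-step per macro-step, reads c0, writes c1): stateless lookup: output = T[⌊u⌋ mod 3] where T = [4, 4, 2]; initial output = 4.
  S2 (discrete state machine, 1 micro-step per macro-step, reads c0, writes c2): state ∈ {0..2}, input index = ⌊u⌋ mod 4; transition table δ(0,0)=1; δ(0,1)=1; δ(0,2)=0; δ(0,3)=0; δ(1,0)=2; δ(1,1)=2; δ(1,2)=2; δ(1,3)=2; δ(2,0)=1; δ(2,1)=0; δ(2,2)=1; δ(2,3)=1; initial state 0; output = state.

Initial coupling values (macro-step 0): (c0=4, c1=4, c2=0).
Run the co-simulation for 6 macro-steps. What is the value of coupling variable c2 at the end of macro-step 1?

macro 1: S0 reads c2=0 → after 2×micro: 1; S1 reads c0=1 → after 1×micro: 4; S2 reads c0=1 → after 1×micro: 1 ⇒ (c0=1, c1=4, c2=1)
macro 2: S0 reads c2=1 → after 2×micro: 4; S1 reads c0=4 → after 1×micro: 4; S2 reads c0=4 → after 1×micro: 2 ⇒ (c0=4, c1=4, c2=2)
macro 3: S0 reads c2=2 → after 2×micro: -2; S1 reads c0=-2 → after 1×micro: 4; S2 reads c0=-2 → after 1×micro: 1 ⇒ (c0=-2, c1=4, c2=1)
macro 4: S0 reads c2=1 → after 2×micro: 4; S1 reads c0=4 → after 1×micro: 4; S2 reads c0=4 → after 1×micro: 2 ⇒ (c0=4, c1=4, c2=2)
macro 5: S0 reads c2=2 → after 2×micro: -2; S1 reads c0=-2 → after 1×micro: 4; S2 reads c0=-2 → after 1×micro: 1 ⇒ (c0=-2, c1=4, c2=1)
macro 6: S0 reads c2=1 → after 2×micro: 4; S1 reads c0=4 → after 1×micro: 4; S2 reads c0=4 → after 1×micro: 2 ⇒ (c0=4, c1=4, c2=2)

c2 at macro-step 1 = 1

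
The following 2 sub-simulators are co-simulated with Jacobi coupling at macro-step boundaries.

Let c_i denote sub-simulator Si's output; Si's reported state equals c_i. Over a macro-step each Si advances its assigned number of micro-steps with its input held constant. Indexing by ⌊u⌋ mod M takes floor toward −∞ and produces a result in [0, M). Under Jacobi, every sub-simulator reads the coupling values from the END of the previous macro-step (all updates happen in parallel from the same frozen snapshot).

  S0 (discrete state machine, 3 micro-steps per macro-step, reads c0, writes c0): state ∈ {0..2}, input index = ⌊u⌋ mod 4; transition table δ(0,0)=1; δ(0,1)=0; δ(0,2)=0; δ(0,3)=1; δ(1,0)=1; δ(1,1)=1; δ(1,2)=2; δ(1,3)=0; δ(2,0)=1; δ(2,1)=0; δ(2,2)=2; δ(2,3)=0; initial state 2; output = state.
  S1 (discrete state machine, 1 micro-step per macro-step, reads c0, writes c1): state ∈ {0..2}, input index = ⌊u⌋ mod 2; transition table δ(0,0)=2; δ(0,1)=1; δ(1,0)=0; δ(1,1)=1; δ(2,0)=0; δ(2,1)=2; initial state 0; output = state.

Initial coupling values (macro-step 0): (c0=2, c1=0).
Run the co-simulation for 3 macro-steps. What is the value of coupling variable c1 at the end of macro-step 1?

c1 at macro-step 1 = 2

macro 1: S0 reads c0=2 → after 3×micro: 2; S1 reads c0=2 → after 1×micro: 2 ⇒ (c0=2, c1=2)
macro 2: S0 reads c0=2 → after 3×micro: 2; S1 reads c0=2 → after 1×micro: 0 ⇒ (c0=2, c1=0)
macro 3: S0 reads c0=2 → after 3×micro: 2; S1 reads c0=2 → after 1×micro: 2 ⇒ (c0=2, c1=2)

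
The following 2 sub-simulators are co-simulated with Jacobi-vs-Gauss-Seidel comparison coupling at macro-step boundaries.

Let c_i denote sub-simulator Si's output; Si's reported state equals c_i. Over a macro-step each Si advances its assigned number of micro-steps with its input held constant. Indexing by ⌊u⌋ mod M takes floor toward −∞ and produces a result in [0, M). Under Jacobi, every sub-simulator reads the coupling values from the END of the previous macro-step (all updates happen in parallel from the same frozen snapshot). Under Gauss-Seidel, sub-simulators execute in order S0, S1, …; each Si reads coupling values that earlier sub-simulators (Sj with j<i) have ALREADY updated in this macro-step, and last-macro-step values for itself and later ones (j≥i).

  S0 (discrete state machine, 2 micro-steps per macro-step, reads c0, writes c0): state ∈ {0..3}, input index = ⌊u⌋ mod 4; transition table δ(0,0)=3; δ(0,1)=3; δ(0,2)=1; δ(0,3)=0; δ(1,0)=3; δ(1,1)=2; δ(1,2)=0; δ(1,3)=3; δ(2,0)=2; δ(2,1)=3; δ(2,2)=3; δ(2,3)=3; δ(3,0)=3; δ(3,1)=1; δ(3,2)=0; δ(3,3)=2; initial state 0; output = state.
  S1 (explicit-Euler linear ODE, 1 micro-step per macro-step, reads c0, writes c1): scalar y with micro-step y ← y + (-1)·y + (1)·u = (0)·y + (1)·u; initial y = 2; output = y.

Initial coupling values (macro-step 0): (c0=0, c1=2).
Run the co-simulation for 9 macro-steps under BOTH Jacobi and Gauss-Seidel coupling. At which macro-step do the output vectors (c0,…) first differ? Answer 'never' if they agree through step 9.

[Jacobi] macro 1: S0 reads c0=0 → after 2×micro: 3; S1 reads c0=0 → after 1×micro: 0 ⇒ (c0=3, c1=0)
[Jacobi] macro 2: S0 reads c0=3 → after 2×micro: 3; S1 reads c0=3 → after 1×micro: 3 ⇒ (c0=3, c1=3)
[Jacobi] macro 3: S0 reads c0=3 → after 2×micro: 3; S1 reads c0=3 → after 1×micro: 3 ⇒ (c0=3, c1=3)
[Jacobi] macro 4: S0 reads c0=3 → after 2×micro: 3; S1 reads c0=3 → after 1×micro: 3 ⇒ (c0=3, c1=3)
[Jacobi] macro 5: S0 reads c0=3 → after 2×micro: 3; S1 reads c0=3 → after 1×micro: 3 ⇒ (c0=3, c1=3)
[Jacobi] macro 6: S0 reads c0=3 → after 2×micro: 3; S1 reads c0=3 → after 1×micro: 3 ⇒ (c0=3, c1=3)
[Jacobi] macro 7: S0 reads c0=3 → after 2×micro: 3; S1 reads c0=3 → after 1×micro: 3 ⇒ (c0=3, c1=3)
[Jacobi] macro 8: S0 reads c0=3 → after 2×micro: 3; S1 reads c0=3 → after 1×micro: 3 ⇒ (c0=3, c1=3)
[Jacobi] macro 9: S0 reads c0=3 → after 2×micro: 3; S1 reads c0=3 → after 1×micro: 3 ⇒ (c0=3, c1=3)
[Gauss-Seidel] macro 1: S0 reads c0=0 → after 2×micro: 3; S1 reads c0=3 → after 1×micro: 3 ⇒ (c0=3, c1=3)
[Gauss-Seidel] macro 2: S0 reads c0=3 → after 2×micro: 3; S1 reads c0=3 → after 1×micro: 3 ⇒ (c0=3, c1=3)
[Gauss-Seidel] macro 3: S0 reads c0=3 → after 2×micro: 3; S1 reads c0=3 → after 1×micro: 3 ⇒ (c0=3, c1=3)
[Gauss-Seidel] macro 4: S0 reads c0=3 → after 2×micro: 3; S1 reads c0=3 → after 1×micro: 3 ⇒ (c0=3, c1=3)
[Gauss-Seidel] macro 5: S0 reads c0=3 → after 2×micro: 3; S1 reads c0=3 → after 1×micro: 3 ⇒ (c0=3, c1=3)
[Gauss-Seidel] macro 6: S0 reads c0=3 → after 2×micro: 3; S1 reads c0=3 → after 1×micro: 3 ⇒ (c0=3, c1=3)
[Gauss-Seidel] macro 7: S0 reads c0=3 → after 2×micro: 3; S1 reads c0=3 → after 1×micro: 3 ⇒ (c0=3, c1=3)
[Gauss-Seidel] macro 8: S0 reads c0=3 → after 2×micro: 3; S1 reads c0=3 → after 1×micro: 3 ⇒ (c0=3, c1=3)
[Gauss-Seidel] macro 9: S0 reads c0=3 → after 2×micro: 3; S1 reads c0=3 → after 1×micro: 3 ⇒ (c0=3, c1=3)

first divergence at macro-step: 1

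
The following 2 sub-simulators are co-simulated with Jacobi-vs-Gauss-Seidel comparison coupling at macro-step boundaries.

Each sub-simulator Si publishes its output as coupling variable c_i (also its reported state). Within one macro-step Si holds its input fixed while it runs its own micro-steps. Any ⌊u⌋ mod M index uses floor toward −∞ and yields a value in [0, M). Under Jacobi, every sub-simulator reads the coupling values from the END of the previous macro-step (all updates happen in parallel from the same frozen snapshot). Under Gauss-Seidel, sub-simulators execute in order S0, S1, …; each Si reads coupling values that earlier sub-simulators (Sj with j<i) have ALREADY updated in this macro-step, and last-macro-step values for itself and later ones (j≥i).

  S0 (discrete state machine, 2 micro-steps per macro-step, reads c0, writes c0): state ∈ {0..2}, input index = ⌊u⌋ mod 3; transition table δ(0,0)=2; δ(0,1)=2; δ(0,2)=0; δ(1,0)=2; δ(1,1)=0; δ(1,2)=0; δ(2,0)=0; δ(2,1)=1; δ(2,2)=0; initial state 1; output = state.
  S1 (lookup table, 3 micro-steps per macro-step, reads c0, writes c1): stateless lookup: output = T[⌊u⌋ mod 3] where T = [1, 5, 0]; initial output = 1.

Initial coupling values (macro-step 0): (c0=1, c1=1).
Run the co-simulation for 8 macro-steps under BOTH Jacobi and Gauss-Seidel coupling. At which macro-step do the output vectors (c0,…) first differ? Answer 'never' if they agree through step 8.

first divergence at macro-step: 1

[Jacobi] macro 1: S0 reads c0=1 → after 2×micro: 2; S1 reads c0=1 → after 3×micro: 5 ⇒ (c0=2, c1=5)
[Jacobi] macro 2: S0 reads c0=2 → after 2×micro: 0; S1 reads c0=2 → after 3×micro: 0 ⇒ (c0=0, c1=0)
[Jacobi] macro 3: S0 reads c0=0 → after 2×micro: 0; S1 reads c0=0 → after 3×micro: 1 ⇒ (c0=0, c1=1)
[Jacobi] macro 4: S0 reads c0=0 → after 2×micro: 0; S1 reads c0=0 → after 3×micro: 1 ⇒ (c0=0, c1=1)
[Jacobi] macro 5: S0 reads c0=0 → after 2×micro: 0; S1 reads c0=0 → after 3×micro: 1 ⇒ (c0=0, c1=1)
[Jacobi] macro 6: S0 reads c0=0 → after 2×micro: 0; S1 reads c0=0 → after 3×micro: 1 ⇒ (c0=0, c1=1)
[Jacobi] macro 7: S0 reads c0=0 → after 2×micro: 0; S1 reads c0=0 → after 3×micro: 1 ⇒ (c0=0, c1=1)
[Jacobi] macro 8: S0 reads c0=0 → after 2×micro: 0; S1 reads c0=0 → after 3×micro: 1 ⇒ (c0=0, c1=1)
[Gauss-Seidel] macro 1: S0 reads c0=1 → after 2×micro: 2; S1 reads c0=2 → after 3×micro: 0 ⇒ (c0=2, c1=0)
[Gauss-Seidel] macro 2: S0 reads c0=2 → after 2×micro: 0; S1 reads c0=0 → after 3×micro: 1 ⇒ (c0=0, c1=1)
[Gauss-Seidel] macro 3: S0 reads c0=0 → after 2×micro: 0; S1 reads c0=0 → after 3×micro: 1 ⇒ (c0=0, c1=1)
[Gauss-Seidel] macro 4: S0 reads c0=0 → after 2×micro: 0; S1 reads c0=0 → after 3×micro: 1 ⇒ (c0=0, c1=1)
[Gauss-Seidel] macro 5: S0 reads c0=0 → after 2×micro: 0; S1 reads c0=0 → after 3×micro: 1 ⇒ (c0=0, c1=1)
[Gauss-Seidel] macro 6: S0 reads c0=0 → after 2×micro: 0; S1 reads c0=0 → after 3×micro: 1 ⇒ (c0=0, c1=1)
[Gauss-Seidel] macro 7: S0 reads c0=0 → after 2×micro: 0; S1 reads c0=0 → after 3×micro: 1 ⇒ (c0=0, c1=1)
[Gauss-Seidel] macro 8: S0 reads c0=0 → after 2×micro: 0; S1 reads c0=0 → after 3×micro: 1 ⇒ (c0=0, c1=1)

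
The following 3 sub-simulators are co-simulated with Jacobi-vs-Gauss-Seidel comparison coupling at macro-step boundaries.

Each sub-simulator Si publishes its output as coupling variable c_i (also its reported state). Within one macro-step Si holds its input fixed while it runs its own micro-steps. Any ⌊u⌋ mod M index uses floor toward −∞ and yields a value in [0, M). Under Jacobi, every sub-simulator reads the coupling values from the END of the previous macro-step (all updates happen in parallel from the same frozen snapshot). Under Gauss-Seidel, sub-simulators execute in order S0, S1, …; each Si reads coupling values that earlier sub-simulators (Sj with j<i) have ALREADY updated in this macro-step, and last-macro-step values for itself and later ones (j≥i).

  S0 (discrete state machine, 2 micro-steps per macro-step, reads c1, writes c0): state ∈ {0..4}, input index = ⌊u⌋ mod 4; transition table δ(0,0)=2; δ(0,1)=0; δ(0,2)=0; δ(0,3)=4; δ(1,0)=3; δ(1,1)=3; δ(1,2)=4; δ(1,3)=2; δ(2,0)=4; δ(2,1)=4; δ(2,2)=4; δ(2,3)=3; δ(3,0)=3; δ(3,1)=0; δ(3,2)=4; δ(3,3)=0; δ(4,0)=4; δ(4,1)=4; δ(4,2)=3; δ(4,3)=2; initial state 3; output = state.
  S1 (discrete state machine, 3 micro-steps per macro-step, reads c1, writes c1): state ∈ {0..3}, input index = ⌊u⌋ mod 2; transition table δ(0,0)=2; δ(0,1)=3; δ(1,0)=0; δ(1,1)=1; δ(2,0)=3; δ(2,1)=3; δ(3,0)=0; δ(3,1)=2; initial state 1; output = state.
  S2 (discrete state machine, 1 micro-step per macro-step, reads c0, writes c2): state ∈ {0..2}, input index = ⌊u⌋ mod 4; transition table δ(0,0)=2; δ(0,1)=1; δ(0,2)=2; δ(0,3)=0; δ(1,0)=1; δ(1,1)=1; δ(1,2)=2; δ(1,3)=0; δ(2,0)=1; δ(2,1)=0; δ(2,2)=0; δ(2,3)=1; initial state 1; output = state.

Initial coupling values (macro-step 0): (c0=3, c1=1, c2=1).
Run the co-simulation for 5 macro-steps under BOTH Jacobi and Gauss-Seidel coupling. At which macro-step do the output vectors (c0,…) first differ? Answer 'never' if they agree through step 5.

[Jacobi] macro 1: S0 reads c1=1 → after 2×micro: 0; S1 reads c1=1 → after 3×micro: 1; S2 reads c0=3 → after 1×micro: 0 ⇒ (c0=0, c1=1, c2=0)
[Jacobi] macro 2: S0 reads c1=1 → after 2×micro: 0; S1 reads c1=1 → after 3×micro: 1; S2 reads c0=0 → after 1×micro: 2 ⇒ (c0=0, c1=1, c2=2)
[Jacobi] macro 3: S0 reads c1=1 → after 2×micro: 0; S1 reads c1=1 → after 3×micro: 1; S2 reads c0=0 → after 1×micro: 1 ⇒ (c0=0, c1=1, c2=1)
[Jacobi] macro 4: S0 reads c1=1 → after 2×micro: 0; S1 reads c1=1 → after 3×micro: 1; S2 reads c0=0 → after 1×micro: 1 ⇒ (c0=0, c1=1, c2=1)
[Jacobi] macro 5: S0 reads c1=1 → after 2×micro: 0; S1 reads c1=1 → after 3×micro: 1; S2 reads c0=0 → after 1×micro: 1 ⇒ (c0=0, c1=1, c2=1)
[Gauss-Seidel] macro 1: S0 reads c1=1 → after 2×micro: 0; S1 reads c1=1 → after 3×micro: 1; S2 reads c0=0 → after 1×micro: 1 ⇒ (c0=0, c1=1, c2=1)
[Gauss-Seidel] macro 2: S0 reads c1=1 → after 2×micro: 0; S1 reads c1=1 → after 3×micro: 1; S2 reads c0=0 → after 1×micro: 1 ⇒ (c0=0, c1=1, c2=1)
[Gauss-Seidel] macro 3: S0 reads c1=1 → after 2×micro: 0; S1 reads c1=1 → after 3×micro: 1; S2 reads c0=0 → after 1×micro: 1 ⇒ (c0=0, c1=1, c2=1)
[Gauss-Seidel] macro 4: S0 reads c1=1 → after 2×micro: 0; S1 reads c1=1 → after 3×micro: 1; S2 reads c0=0 → after 1×micro: 1 ⇒ (c0=0, c1=1, c2=1)
[Gauss-Seidel] macro 5: S0 reads c1=1 → after 2×micro: 0; S1 reads c1=1 → after 3×micro: 1; S2 reads c0=0 → after 1×micro: 1 ⇒ (c0=0, c1=1, c2=1)

first divergence at macro-step: 1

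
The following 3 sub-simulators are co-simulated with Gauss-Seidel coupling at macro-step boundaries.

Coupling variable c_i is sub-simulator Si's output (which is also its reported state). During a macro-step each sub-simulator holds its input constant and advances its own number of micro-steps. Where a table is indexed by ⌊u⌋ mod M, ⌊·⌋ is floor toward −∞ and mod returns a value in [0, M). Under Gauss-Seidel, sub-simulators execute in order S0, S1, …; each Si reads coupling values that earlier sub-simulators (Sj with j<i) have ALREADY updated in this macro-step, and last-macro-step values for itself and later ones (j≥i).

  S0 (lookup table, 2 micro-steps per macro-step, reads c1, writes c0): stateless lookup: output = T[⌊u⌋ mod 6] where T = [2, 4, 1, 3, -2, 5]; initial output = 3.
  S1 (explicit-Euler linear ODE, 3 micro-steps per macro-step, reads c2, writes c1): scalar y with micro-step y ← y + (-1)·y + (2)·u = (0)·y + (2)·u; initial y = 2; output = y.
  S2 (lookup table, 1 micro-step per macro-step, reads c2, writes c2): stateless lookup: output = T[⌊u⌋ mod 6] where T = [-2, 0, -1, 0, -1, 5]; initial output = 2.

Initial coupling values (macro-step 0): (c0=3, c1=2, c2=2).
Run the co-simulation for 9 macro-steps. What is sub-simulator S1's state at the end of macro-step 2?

S1 state at macro-step 2 = -2

macro 1: S0 reads c1=2 → after 2×micro: 1; S1 reads c2=2 → after 3×micro: 4; S2 reads c2=2 → after 1×micro: -1 ⇒ (c0=1, c1=4, c2=-1)
macro 2: S0 reads c1=4 → after 2×micro: -2; S1 reads c2=-1 → after 3×micro: -2; S2 reads c2=-1 → after 1×micro: 5 ⇒ (c0=-2, c1=-2, c2=5)
macro 3: S0 reads c1=-2 → after 2×micro: -2; S1 reads c2=5 → after 3×micro: 10; S2 reads c2=5 → after 1×micro: 5 ⇒ (c0=-2, c1=10, c2=5)
macro 4: S0 reads c1=10 → after 2×micro: -2; S1 reads c2=5 → after 3×micro: 10; S2 reads c2=5 → after 1×micro: 5 ⇒ (c0=-2, c1=10, c2=5)
macro 5: S0 reads c1=10 → after 2×micro: -2; S1 reads c2=5 → after 3×micro: 10; S2 reads c2=5 → after 1×micro: 5 ⇒ (c0=-2, c1=10, c2=5)
macro 6: S0 reads c1=10 → after 2×micro: -2; S1 reads c2=5 → after 3×micro: 10; S2 reads c2=5 → after 1×micro: 5 ⇒ (c0=-2, c1=10, c2=5)
macro 7: S0 reads c1=10 → after 2×micro: -2; S1 reads c2=5 → after 3×micro: 10; S2 reads c2=5 → after 1×micro: 5 ⇒ (c0=-2, c1=10, c2=5)
macro 8: S0 reads c1=10 → after 2×micro: -2; S1 reads c2=5 → after 3×micro: 10; S2 reads c2=5 → after 1×micro: 5 ⇒ (c0=-2, c1=10, c2=5)
macro 9: S0 reads c1=10 → after 2×micro: -2; S1 reads c2=5 → after 3×micro: 10; S2 reads c2=5 → after 1×micro: 5 ⇒ (c0=-2, c1=10, c2=5)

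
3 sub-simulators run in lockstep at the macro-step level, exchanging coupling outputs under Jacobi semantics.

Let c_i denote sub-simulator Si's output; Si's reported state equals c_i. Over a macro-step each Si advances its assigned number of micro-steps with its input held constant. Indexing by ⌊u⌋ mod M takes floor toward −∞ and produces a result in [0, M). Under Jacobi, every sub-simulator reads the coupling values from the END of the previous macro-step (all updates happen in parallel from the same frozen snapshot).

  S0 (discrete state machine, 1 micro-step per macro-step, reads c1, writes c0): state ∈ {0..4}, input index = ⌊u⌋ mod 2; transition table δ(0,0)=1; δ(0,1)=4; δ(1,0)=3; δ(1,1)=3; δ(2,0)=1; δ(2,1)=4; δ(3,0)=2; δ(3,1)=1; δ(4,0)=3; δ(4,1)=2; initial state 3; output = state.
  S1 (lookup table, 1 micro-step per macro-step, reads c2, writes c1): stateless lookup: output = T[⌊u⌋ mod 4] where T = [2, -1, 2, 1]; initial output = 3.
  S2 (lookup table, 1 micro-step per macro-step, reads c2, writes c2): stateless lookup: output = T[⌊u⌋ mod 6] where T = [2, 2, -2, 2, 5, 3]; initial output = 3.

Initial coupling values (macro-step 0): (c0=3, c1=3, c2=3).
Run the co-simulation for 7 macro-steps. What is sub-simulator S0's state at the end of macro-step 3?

S0 state at macro-step 3 = 2

macro 1: S0 reads c1=3 → after 1×micro: 1; S1 reads c2=3 → after 1×micro: 1; S2 reads c2=3 → after 1×micro: 2 ⇒ (c0=1, c1=1, c2=2)
macro 2: S0 reads c1=1 → after 1×micro: 3; S1 reads c2=2 → after 1×micro: 2; S2 reads c2=2 → after 1×micro: -2 ⇒ (c0=3, c1=2, c2=-2)
macro 3: S0 reads c1=2 → after 1×micro: 2; S1 reads c2=-2 → after 1×micro: 2; S2 reads c2=-2 → after 1×micro: 5 ⇒ (c0=2, c1=2, c2=5)
macro 4: S0 reads c1=2 → after 1×micro: 1; S1 reads c2=5 → after 1×micro: -1; S2 reads c2=5 → after 1×micro: 3 ⇒ (c0=1, c1=-1, c2=3)
macro 5: S0 reads c1=-1 → after 1×micro: 3; S1 reads c2=3 → after 1×micro: 1; S2 reads c2=3 → after 1×micro: 2 ⇒ (c0=3, c1=1, c2=2)
macro 6: S0 reads c1=1 → after 1×micro: 1; S1 reads c2=2 → after 1×micro: 2; S2 reads c2=2 → after 1×micro: -2 ⇒ (c0=1, c1=2, c2=-2)
macro 7: S0 reads c1=2 → after 1×micro: 3; S1 reads c2=-2 → after 1×micro: 2; S2 reads c2=-2 → after 1×micro: 5 ⇒ (c0=3, c1=2, c2=5)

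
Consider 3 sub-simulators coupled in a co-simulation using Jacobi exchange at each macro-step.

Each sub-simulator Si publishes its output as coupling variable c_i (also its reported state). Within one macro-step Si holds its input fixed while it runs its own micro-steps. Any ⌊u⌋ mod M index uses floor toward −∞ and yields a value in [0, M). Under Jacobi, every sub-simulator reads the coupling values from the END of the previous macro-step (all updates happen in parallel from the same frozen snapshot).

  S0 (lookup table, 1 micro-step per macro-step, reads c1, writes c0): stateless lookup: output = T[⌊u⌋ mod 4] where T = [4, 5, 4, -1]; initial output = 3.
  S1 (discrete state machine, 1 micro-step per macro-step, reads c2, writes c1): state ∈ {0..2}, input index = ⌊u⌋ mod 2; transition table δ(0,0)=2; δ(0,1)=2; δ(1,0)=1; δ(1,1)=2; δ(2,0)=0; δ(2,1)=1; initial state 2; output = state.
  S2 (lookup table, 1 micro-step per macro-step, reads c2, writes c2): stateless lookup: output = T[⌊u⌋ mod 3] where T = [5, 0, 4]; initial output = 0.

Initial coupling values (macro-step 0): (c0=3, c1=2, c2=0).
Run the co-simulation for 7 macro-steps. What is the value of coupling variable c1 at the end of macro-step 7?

macro 1: S0 reads c1=2 → after 1×micro: 4; S1 reads c2=0 → after 1×micro: 0; S2 reads c2=0 → after 1×micro: 5 ⇒ (c0=4, c1=0, c2=5)
macro 2: S0 reads c1=0 → after 1×micro: 4; S1 reads c2=5 → after 1×micro: 2; S2 reads c2=5 → after 1×micro: 4 ⇒ (c0=4, c1=2, c2=4)
macro 3: S0 reads c1=2 → after 1×micro: 4; S1 reads c2=4 → after 1×micro: 0; S2 reads c2=4 → after 1×micro: 0 ⇒ (c0=4, c1=0, c2=0)
macro 4: S0 reads c1=0 → after 1×micro: 4; S1 reads c2=0 → after 1×micro: 2; S2 reads c2=0 → after 1×micro: 5 ⇒ (c0=4, c1=2, c2=5)
macro 5: S0 reads c1=2 → after 1×micro: 4; S1 reads c2=5 → after 1×micro: 1; S2 reads c2=5 → after 1×micro: 4 ⇒ (c0=4, c1=1, c2=4)
macro 6: S0 reads c1=1 → after 1×micro: 5; S1 reads c2=4 → after 1×micro: 1; S2 reads c2=4 → after 1×micro: 0 ⇒ (c0=5, c1=1, c2=0)
macro 7: S0 reads c1=1 → after 1×micro: 5; S1 reads c2=0 → after 1×micro: 1; S2 reads c2=0 → after 1×micro: 5 ⇒ (c0=5, c1=1, c2=5)

c1 at macro-step 7 = 1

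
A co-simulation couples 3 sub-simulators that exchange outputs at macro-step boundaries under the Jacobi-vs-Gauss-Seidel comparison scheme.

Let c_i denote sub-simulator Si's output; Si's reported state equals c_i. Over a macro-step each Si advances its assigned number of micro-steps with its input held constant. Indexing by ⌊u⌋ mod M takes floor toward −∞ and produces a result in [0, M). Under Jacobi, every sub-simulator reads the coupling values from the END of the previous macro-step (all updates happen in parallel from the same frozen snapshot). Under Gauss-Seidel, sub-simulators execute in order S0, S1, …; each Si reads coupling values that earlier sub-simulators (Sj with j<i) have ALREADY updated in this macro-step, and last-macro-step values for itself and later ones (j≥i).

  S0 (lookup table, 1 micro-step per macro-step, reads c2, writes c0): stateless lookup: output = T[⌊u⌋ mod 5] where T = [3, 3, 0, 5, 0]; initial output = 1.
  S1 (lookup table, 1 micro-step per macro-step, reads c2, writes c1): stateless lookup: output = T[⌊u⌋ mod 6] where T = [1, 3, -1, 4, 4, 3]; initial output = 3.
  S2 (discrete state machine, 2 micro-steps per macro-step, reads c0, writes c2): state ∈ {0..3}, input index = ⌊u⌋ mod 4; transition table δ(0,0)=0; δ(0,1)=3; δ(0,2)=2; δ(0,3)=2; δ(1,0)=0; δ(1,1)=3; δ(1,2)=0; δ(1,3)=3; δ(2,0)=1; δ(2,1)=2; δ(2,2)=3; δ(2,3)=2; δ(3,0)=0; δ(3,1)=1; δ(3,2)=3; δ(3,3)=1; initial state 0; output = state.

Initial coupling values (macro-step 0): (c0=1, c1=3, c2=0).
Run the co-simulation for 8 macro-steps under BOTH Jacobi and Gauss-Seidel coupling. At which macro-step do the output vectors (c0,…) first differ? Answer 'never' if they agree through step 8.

first divergence at macro-step: 1

[Jacobi] macro 1: S0 reads c2=0 → after 1×micro: 3; S1 reads c2=0 → after 1×micro: 1; S2 reads c0=1 → after 2×micro: 1 ⇒ (c0=3, c1=1, c2=1)
[Jacobi] macro 2: S0 reads c2=1 → after 1×micro: 3; S1 reads c2=1 → after 1×micro: 3; S2 reads c0=3 → after 2×micro: 1 ⇒ (c0=3, c1=3, c2=1)
[Jacobi] macro 3: S0 reads c2=1 → after 1×micro: 3; S1 reads c2=1 → after 1×micro: 3; S2 reads c0=3 → after 2×micro: 1 ⇒ (c0=3, c1=3, c2=1)
[Jacobi] macro 4: S0 reads c2=1 → after 1×micro: 3; S1 reads c2=1 → after 1×micro: 3; S2 reads c0=3 → after 2×micro: 1 ⇒ (c0=3, c1=3, c2=1)
[Jacobi] macro 5: S0 reads c2=1 → after 1×micro: 3; S1 reads c2=1 → after 1×micro: 3; S2 reads c0=3 → after 2×micro: 1 ⇒ (c0=3, c1=3, c2=1)
[Jacobi] macro 6: S0 reads c2=1 → after 1×micro: 3; S1 reads c2=1 → after 1×micro: 3; S2 reads c0=3 → after 2×micro: 1 ⇒ (c0=3, c1=3, c2=1)
[Jacobi] macro 7: S0 reads c2=1 → after 1×micro: 3; S1 reads c2=1 → after 1×micro: 3; S2 reads c0=3 → after 2×micro: 1 ⇒ (c0=3, c1=3, c2=1)
[Jacobi] macro 8: S0 reads c2=1 → after 1×micro: 3; S1 reads c2=1 → after 1×micro: 3; S2 reads c0=3 → after 2×micro: 1 ⇒ (c0=3, c1=3, c2=1)
[Gauss-Seidel] macro 1: S0 reads c2=0 → after 1×micro: 3; S1 reads c2=0 → after 1×micro: 1; S2 reads c0=3 → after 2×micro: 2 ⇒ (c0=3, c1=1, c2=2)
[Gauss-Seidel] macro 2: S0 reads c2=2 → after 1×micro: 0; S1 reads c2=2 → after 1×micro: -1; S2 reads c0=0 → after 2×micro: 0 ⇒ (c0=0, c1=-1, c2=0)
[Gauss-Seidel] macro 3: S0 reads c2=0 → after 1×micro: 3; S1 reads c2=0 → after 1×micro: 1; S2 reads c0=3 → after 2×micro: 2 ⇒ (c0=3, c1=1, c2=2)
[Gauss-Seidel] macro 4: S0 reads c2=2 → after 1×micro: 0; S1 reads c2=2 → after 1×micro: -1; S2 reads c0=0 → after 2×micro: 0 ⇒ (c0=0, c1=-1, c2=0)
[Gauss-Seidel] macro 5: S0 reads c2=0 → after 1×micro: 3; S1 reads c2=0 → after 1×micro: 1; S2 reads c0=3 → after 2×micro: 2 ⇒ (c0=3, c1=1, c2=2)
[Gauss-Seidel] macro 6: S0 reads c2=2 → after 1×micro: 0; S1 reads c2=2 → after 1×micro: -1; S2 reads c0=0 → after 2×micro: 0 ⇒ (c0=0, c1=-1, c2=0)
[Gauss-Seidel] macro 7: S0 reads c2=0 → after 1×micro: 3; S1 reads c2=0 → after 1×micro: 1; S2 reads c0=3 → after 2×micro: 2 ⇒ (c0=3, c1=1, c2=2)
[Gauss-Seidel] macro 8: S0 reads c2=2 → after 1×micro: 0; S1 reads c2=2 → after 1×micro: -1; S2 reads c0=0 → after 2×micro: 0 ⇒ (c0=0, c1=-1, c2=0)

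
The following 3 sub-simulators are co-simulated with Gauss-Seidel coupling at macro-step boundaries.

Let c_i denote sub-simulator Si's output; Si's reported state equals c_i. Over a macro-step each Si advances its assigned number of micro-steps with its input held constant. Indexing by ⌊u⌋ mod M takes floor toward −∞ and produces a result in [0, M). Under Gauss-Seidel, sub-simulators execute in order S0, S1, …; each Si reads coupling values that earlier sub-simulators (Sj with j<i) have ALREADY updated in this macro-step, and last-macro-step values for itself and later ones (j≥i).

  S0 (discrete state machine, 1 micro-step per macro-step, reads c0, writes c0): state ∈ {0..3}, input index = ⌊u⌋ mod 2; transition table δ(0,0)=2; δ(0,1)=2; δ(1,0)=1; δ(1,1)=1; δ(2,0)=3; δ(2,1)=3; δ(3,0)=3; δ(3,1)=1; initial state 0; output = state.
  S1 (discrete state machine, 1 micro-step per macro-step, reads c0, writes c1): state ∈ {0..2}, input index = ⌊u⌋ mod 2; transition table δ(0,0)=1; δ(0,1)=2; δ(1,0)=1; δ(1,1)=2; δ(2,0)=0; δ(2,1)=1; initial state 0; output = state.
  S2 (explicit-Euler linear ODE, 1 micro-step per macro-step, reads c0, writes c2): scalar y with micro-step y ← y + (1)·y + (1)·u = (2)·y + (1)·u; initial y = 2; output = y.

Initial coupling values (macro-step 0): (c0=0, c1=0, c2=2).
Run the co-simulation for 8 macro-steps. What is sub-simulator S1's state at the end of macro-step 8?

S1 state at macro-step 8 = 2

macro 1: S0 reads c0=0 → after 1×micro: 2; S1 reads c0=2 → after 1×micro: 1; S2 reads c0=2 → after 1×micro: 6 ⇒ (c0=2, c1=1, c2=6)
macro 2: S0 reads c0=2 → after 1×micro: 3; S1 reads c0=3 → after 1×micro: 2; S2 reads c0=3 → after 1×micro: 15 ⇒ (c0=3, c1=2, c2=15)
macro 3: S0 reads c0=3 → after 1×micro: 1; S1 reads c0=1 → after 1×micro: 1; S2 reads c0=1 → after 1×micro: 31 ⇒ (c0=1, c1=1, c2=31)
macro 4: S0 reads c0=1 → after 1×micro: 1; S1 reads c0=1 → after 1×micro: 2; S2 reads c0=1 → after 1×micro: 63 ⇒ (c0=1, c1=2, c2=63)
macro 5: S0 reads c0=1 → after 1×micro: 1; S1 reads c0=1 → after 1×micro: 1; S2 reads c0=1 → after 1×micro: 127 ⇒ (c0=1, c1=1, c2=127)
macro 6: S0 reads c0=1 → after 1×micro: 1; S1 reads c0=1 → after 1×micro: 2; S2 reads c0=1 → after 1×micro: 255 ⇒ (c0=1, c1=2, c2=255)
macro 7: S0 reads c0=1 → after 1×micro: 1; S1 reads c0=1 → after 1×micro: 1; S2 reads c0=1 → after 1×micro: 511 ⇒ (c0=1, c1=1, c2=511)
macro 8: S0 reads c0=1 → after 1×micro: 1; S1 reads c0=1 → after 1×micro: 2; S2 reads c0=1 → after 1×micro: 1023 ⇒ (c0=1, c1=2, c2=1023)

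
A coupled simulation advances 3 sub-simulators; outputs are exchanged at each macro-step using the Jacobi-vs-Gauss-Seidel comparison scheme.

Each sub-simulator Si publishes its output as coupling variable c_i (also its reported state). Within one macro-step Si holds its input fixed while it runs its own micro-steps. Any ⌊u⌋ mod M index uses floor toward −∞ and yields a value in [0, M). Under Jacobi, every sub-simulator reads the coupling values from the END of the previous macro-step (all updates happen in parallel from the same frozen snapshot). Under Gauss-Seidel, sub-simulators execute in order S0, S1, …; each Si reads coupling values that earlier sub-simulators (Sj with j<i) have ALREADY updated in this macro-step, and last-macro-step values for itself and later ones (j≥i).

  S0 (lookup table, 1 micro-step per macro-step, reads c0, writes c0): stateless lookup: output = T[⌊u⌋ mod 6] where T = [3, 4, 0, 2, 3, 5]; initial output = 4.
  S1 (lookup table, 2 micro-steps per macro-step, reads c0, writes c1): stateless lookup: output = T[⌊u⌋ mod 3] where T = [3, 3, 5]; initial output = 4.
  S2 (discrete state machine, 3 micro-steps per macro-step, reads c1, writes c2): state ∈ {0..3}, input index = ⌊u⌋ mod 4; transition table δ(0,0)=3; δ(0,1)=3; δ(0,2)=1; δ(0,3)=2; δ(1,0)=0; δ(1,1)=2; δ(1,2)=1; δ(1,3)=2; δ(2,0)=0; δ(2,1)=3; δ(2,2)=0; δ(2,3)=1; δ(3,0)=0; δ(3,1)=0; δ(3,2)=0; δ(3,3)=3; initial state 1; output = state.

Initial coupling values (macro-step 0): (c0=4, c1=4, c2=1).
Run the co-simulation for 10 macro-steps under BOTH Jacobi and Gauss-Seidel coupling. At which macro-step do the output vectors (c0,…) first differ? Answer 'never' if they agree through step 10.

[Jacobi] macro 1: S0 reads c0=4 → after 1×micro: 3; S1 reads c0=4 → after 2×micro: 3; S2 reads c1=4 → after 3×micro: 0 ⇒ (c0=3, c1=3, c2=0)
[Jacobi] macro 2: S0 reads c0=3 → after 1×micro: 2; S1 reads c0=3 → after 2×micro: 3; S2 reads c1=3 → after 3×micro: 2 ⇒ (c0=2, c1=3, c2=2)
[Jacobi] macro 3: S0 reads c0=2 → after 1×micro: 0; S1 reads c0=2 → after 2×micro: 5; S2 reads c1=3 → after 3×micro: 1 ⇒ (c0=0, c1=5, c2=1)
[Jacobi] macro 4: S0 reads c0=0 → after 1×micro: 3; S1 reads c0=0 → after 2×micro: 3; S2 reads c1=5 → after 3×micro: 0 ⇒ (c0=3, c1=3, c2=0)
[Jacobi] macro 5: S0 reads c0=3 → after 1×micro: 2; S1 reads c0=3 → after 2×micro: 3; S2 reads c1=3 → after 3×micro: 2 ⇒ (c0=2, c1=3, c2=2)
[Jacobi] macro 6: S0 reads c0=2 → after 1×micro: 0; S1 reads c0=2 → after 2×micro: 5; S2 reads c1=3 → after 3×micro: 1 ⇒ (c0=0, c1=5, c2=1)
[Jacobi] macro 7: S0 reads c0=0 → after 1×micro: 3; S1 reads c0=0 → after 2×micro: 3; S2 reads c1=5 → after 3×micro: 0 ⇒ (c0=3, c1=3, c2=0)
[Jacobi] macro 8: S0 reads c0=3 → after 1×micro: 2; S1 reads c0=3 → after 2×micro: 3; S2 reads c1=3 → after 3×micro: 2 ⇒ (c0=2, c1=3, c2=2)
[Jacobi] macro 9: S0 reads c0=2 → after 1×micro: 0; S1 reads c0=2 → after 2×micro: 5; S2 reads c1=3 → after 3×micro: 1 ⇒ (c0=0, c1=5, c2=1)
[Jacobi] macro 10: S0 reads c0=0 → after 1×micro: 3; S1 reads c0=0 → after 2×micro: 3; S2 reads c1=5 → after 3×micro: 0 ⇒ (c0=3, c1=3, c2=0)
[Gauss-Seidel] macro 1: S0 reads c0=4 → after 1×micro: 3; S1 reads c0=3 → after 2×micro: 3; S2 reads c1=3 → after 3×micro: 2 ⇒ (c0=3, c1=3, c2=2)
[Gauss-Seidel] macro 2: S0 reads c0=3 → after 1×micro: 2; S1 reads c0=2 → after 2×micro: 5; S2 reads c1=5 → after 3×micro: 3 ⇒ (c0=2, c1=5, c2=3)
[Gauss-Seidel] macro 3: S0 reads c0=2 → after 1×micro: 0; S1 reads c0=0 → after 2×micro: 3; S2 reads c1=3 → after 3×micro: 3 ⇒ (c0=0, c1=3, c2=3)
[Gauss-Seidel] macro 4: S0 reads c0=0 → after 1×micro: 3; S1 reads c0=3 → after 2×micro: 3; S2 reads c1=3 → after 3×micro: 3 ⇒ (c0=3, c1=3, c2=3)
[Gauss-Seidel] macro 5: S0 reads c0=3 → after 1×micro: 2; S1 reads c0=2 → after 2×micro: 5; S2 reads c1=5 → after 3×micro: 0 ⇒ (c0=2, c1=5, c2=0)
[Gauss-Seidel] macro 6: S0 reads c0=2 → after 1×micro: 0; S1 reads c0=0 → after 2×micro: 3; S2 reads c1=3 → after 3×micro: 2 ⇒ (c0=0, c1=3, c2=2)
[Gauss-Seidel] macro 7: S0 reads c0=0 → after 1×micro: 3; S1 reads c0=3 → after 2×micro: 3; S2 reads c1=3 → after 3×micro: 1 ⇒ (c0=3, c1=3, c2=1)
[Gauss-Seidel] macro 8: S0 reads c0=3 → after 1×micro: 2; S1 reads c0=2 → after 2×micro: 5; S2 reads c1=5 → after 3×micro: 0 ⇒ (c0=2, c1=5, c2=0)
[Gauss-Seidel] macro 9: S0 reads c0=2 → after 1×micro: 0; S1 reads c0=0 → after 2×micro: 3; S2 reads c1=3 → after 3×micro: 2 ⇒ (c0=0, c1=3, c2=2)
[Gauss-Seidel] macro 10: S0 reads c0=0 → after 1×micro: 3; S1 reads c0=3 → after 2×micro: 3; S2 reads c1=3 → after 3×micro: 1 ⇒ (c0=3, c1=3, c2=1)

first divergence at macro-step: 1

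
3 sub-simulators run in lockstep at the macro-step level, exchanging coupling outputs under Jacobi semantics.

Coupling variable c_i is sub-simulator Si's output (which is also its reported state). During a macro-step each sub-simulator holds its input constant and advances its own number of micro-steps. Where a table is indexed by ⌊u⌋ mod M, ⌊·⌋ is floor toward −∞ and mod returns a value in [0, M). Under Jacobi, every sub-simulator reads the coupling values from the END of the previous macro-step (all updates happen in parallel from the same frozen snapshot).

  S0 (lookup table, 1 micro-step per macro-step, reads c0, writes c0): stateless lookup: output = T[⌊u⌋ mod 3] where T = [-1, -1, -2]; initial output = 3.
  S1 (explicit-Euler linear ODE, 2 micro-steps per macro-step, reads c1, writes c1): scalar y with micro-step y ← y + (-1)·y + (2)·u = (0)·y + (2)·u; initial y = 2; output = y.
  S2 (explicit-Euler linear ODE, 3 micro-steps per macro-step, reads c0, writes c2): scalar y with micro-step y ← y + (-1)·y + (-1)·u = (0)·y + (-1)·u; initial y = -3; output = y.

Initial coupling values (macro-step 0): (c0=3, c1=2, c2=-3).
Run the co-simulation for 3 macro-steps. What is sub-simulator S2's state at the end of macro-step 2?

S2 state at macro-step 2 = 1

macro 1: S0 reads c0=3 → after 1×micro: -1; S1 reads c1=2 → after 2×micro: 4; S2 reads c0=3 → after 3×micro: -3 ⇒ (c0=-1, c1=4, c2=-3)
macro 2: S0 reads c0=-1 → after 1×micro: -2; S1 reads c1=4 → after 2×micro: 8; S2 reads c0=-1 → after 3×micro: 1 ⇒ (c0=-2, c1=8, c2=1)
macro 3: S0 reads c0=-2 → after 1×micro: -1; S1 reads c1=8 → after 2×micro: 16; S2 reads c0=-2 → after 3×micro: 2 ⇒ (c0=-1, c1=16, c2=2)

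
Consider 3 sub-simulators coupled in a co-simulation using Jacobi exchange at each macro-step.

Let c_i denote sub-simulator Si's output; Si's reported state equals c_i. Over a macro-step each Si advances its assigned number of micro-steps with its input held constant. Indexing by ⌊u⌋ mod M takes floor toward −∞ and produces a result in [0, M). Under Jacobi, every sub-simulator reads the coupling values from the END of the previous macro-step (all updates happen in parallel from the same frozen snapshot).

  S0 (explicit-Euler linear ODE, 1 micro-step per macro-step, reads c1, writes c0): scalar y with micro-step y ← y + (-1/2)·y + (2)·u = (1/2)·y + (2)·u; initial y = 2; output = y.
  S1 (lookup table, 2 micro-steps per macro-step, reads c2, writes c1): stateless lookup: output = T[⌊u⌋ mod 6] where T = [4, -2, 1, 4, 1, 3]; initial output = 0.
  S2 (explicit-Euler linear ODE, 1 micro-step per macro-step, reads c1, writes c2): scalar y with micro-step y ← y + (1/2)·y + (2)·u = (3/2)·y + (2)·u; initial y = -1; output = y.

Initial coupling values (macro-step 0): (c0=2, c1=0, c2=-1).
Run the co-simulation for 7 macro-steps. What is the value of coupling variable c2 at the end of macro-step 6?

c2 at macro-step 6 = 2159/64

macro 1: S0 reads c1=0 → after 1×micro: 1; S1 reads c2=-1 → after 2×micro: 3; S2 reads c1=0 → after 1×micro: -3/2 ⇒ (c0=1, c1=3, c2=-3/2)
macro 2: S0 reads c1=3 → after 1×micro: 13/2; S1 reads c2=-3/2 → after 2×micro: 1; S2 reads c1=3 → after 1×micro: 15/4 ⇒ (c0=13/2, c1=1, c2=15/4)
macro 3: S0 reads c1=1 → after 1×micro: 21/4; S1 reads c2=15/4 → after 2×micro: 4; S2 reads c1=1 → after 1×micro: 61/8 ⇒ (c0=21/4, c1=4, c2=61/8)
macro 4: S0 reads c1=4 → after 1×micro: 85/8; S1 reads c2=61/8 → after 2×micro: -2; S2 reads c1=4 → after 1×micro: 311/16 ⇒ (c0=85/8, c1=-2, c2=311/16)
macro 5: S0 reads c1=-2 → after 1×micro: 21/16; S1 reads c2=311/16 → after 2×micro: -2; S2 reads c1=-2 → after 1×micro: 805/32 ⇒ (c0=21/16, c1=-2, c2=805/32)
macro 6: S0 reads c1=-2 → after 1×micro: -107/32; S1 reads c2=805/32 → after 2×micro: -2; S2 reads c1=-2 → after 1×micro: 2159/64 ⇒ (c0=-107/32, c1=-2, c2=2159/64)
macro 7: S0 reads c1=-2 → after 1×micro: -363/64; S1 reads c2=2159/64 → after 2×micro: 4; S2 reads c1=-2 → after 1×micro: 5965/128 ⇒ (c0=-363/64, c1=4, c2=5965/128)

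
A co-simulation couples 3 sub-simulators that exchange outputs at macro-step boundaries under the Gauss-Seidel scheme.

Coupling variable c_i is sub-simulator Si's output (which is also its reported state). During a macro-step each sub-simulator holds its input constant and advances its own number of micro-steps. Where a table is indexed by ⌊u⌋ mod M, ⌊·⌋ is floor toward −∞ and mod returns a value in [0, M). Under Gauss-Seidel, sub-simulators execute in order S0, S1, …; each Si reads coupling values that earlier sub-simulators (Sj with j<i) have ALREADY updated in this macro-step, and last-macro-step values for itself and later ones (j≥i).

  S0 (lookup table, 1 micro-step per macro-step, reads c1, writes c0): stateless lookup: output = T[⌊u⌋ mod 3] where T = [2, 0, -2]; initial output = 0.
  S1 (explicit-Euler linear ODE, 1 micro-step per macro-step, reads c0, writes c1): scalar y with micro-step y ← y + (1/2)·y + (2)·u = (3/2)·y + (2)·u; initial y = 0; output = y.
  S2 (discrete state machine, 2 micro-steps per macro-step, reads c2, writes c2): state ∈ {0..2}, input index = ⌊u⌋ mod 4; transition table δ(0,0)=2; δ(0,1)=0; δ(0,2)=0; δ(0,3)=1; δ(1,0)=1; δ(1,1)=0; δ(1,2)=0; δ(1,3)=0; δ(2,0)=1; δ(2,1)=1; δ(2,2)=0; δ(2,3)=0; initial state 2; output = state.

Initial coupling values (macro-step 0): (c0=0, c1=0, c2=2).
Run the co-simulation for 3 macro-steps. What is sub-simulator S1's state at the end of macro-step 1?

macro 1: S0 reads c1=0 → after 1×micro: 2; S1 reads c0=2 → after 1×micro: 4; S2 reads c2=2 → after 2×micro: 0 ⇒ (c0=2, c1=4, c2=0)
macro 2: S0 reads c1=4 → after 1×micro: 0; S1 reads c0=0 → after 1×micro: 6; S2 reads c2=0 → after 2×micro: 1 ⇒ (c0=0, c1=6, c2=1)
macro 3: S0 reads c1=6 → after 1×micro: 2; S1 reads c0=2 → after 1×micro: 13; S2 reads c2=1 → after 2×micro: 0 ⇒ (c0=2, c1=13, c2=0)

S1 state at macro-step 1 = 4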